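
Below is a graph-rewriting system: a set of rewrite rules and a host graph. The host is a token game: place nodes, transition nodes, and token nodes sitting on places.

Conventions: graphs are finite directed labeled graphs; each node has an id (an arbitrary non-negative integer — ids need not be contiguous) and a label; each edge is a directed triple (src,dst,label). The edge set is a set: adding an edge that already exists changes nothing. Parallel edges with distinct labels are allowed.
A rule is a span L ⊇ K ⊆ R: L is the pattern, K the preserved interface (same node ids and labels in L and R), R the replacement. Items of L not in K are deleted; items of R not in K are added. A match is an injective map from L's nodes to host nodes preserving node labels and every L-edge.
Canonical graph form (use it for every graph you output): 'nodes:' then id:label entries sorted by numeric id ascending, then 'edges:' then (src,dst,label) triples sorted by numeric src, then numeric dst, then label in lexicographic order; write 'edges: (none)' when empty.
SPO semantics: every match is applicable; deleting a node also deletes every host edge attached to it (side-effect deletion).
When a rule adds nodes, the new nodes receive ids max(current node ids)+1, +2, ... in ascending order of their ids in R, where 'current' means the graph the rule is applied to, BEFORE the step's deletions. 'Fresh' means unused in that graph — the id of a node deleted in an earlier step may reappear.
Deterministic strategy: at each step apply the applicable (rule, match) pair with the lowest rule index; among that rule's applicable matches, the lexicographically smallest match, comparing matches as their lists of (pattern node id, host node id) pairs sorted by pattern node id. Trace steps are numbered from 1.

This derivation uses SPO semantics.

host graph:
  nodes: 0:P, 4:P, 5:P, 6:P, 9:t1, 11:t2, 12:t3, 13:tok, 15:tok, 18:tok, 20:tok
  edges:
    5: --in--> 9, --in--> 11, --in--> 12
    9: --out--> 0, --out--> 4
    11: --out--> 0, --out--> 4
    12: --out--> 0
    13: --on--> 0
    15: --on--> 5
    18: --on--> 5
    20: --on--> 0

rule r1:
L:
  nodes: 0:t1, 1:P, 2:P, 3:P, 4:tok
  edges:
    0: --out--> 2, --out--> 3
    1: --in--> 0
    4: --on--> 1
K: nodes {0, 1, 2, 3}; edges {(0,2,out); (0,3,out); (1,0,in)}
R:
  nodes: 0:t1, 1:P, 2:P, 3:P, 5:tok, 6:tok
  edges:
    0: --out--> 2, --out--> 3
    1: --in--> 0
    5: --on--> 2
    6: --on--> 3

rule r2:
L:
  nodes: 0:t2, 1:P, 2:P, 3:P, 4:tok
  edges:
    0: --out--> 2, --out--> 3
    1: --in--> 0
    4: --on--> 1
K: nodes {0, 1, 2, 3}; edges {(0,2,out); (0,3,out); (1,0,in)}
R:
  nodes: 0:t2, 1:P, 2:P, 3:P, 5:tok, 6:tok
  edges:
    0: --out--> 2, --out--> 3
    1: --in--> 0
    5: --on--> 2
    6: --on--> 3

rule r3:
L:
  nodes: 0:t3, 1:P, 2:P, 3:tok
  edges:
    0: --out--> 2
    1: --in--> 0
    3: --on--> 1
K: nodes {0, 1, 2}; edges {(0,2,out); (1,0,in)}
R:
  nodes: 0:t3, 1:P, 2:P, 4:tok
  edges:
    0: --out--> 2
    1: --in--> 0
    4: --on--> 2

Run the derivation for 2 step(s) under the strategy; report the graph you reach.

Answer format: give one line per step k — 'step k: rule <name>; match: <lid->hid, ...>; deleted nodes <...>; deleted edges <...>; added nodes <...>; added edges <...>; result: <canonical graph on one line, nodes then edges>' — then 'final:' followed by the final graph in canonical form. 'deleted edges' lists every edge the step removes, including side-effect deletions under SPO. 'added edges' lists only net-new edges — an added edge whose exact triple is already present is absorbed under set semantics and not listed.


step 1: rule r1; match: 0->9, 1->5, 2->0, 3->4, 4->15; deleted nodes 15; deleted edges (15,5,on); added nodes 21, 22; added edges (21,0,on); (22,4,on); result: nodes: 0:P, 4:P, 5:P, 6:P, 9:t1, 11:t2, 12:t3, 13:tok, 18:tok, 20:tok, 21:tok, 22:tok edges: (5,9,in); (5,11,in); (5,12,in); (9,0,out); (9,4,out); (11,0,out); (11,4,out); (12,0,out); (13,0,on); (18,5,on); (20,0,on); (21,0,on); (22,4,on)
step 2: rule r1; match: 0->9, 1->5, 2->0, 3->4, 4->18; deleted nodes 18; deleted edges (18,5,on); added nodes 23, 24; added edges (23,0,on); (24,4,on); result: nodes: 0:P, 4:P, 5:P, 6:P, 9:t1, 11:t2, 12:t3, 13:tok, 20:tok, 21:tok, 22:tok, 23:tok, 24:tok edges: (5,9,in); (5,11,in); (5,12,in); (9,0,out); (9,4,out); (11,0,out); (11,4,out); (12,0,out); (13,0,on); (20,0,on); (21,0,on); (22,4,on); (23,0,on); (24,4,on)
final:
nodes: 0:P, 4:P, 5:P, 6:P, 9:t1, 11:t2, 12:t3, 13:tok, 20:tok, 21:tok, 22:tok, 23:tok, 24:tok
edges: (5,9,in); (5,11,in); (5,12,in); (9,0,out); (9,4,out); (11,0,out); (11,4,out); (12,0,out); (13,0,on); (20,0,on); (21,0,on); (22,4,on); (23,0,on); (24,4,on)


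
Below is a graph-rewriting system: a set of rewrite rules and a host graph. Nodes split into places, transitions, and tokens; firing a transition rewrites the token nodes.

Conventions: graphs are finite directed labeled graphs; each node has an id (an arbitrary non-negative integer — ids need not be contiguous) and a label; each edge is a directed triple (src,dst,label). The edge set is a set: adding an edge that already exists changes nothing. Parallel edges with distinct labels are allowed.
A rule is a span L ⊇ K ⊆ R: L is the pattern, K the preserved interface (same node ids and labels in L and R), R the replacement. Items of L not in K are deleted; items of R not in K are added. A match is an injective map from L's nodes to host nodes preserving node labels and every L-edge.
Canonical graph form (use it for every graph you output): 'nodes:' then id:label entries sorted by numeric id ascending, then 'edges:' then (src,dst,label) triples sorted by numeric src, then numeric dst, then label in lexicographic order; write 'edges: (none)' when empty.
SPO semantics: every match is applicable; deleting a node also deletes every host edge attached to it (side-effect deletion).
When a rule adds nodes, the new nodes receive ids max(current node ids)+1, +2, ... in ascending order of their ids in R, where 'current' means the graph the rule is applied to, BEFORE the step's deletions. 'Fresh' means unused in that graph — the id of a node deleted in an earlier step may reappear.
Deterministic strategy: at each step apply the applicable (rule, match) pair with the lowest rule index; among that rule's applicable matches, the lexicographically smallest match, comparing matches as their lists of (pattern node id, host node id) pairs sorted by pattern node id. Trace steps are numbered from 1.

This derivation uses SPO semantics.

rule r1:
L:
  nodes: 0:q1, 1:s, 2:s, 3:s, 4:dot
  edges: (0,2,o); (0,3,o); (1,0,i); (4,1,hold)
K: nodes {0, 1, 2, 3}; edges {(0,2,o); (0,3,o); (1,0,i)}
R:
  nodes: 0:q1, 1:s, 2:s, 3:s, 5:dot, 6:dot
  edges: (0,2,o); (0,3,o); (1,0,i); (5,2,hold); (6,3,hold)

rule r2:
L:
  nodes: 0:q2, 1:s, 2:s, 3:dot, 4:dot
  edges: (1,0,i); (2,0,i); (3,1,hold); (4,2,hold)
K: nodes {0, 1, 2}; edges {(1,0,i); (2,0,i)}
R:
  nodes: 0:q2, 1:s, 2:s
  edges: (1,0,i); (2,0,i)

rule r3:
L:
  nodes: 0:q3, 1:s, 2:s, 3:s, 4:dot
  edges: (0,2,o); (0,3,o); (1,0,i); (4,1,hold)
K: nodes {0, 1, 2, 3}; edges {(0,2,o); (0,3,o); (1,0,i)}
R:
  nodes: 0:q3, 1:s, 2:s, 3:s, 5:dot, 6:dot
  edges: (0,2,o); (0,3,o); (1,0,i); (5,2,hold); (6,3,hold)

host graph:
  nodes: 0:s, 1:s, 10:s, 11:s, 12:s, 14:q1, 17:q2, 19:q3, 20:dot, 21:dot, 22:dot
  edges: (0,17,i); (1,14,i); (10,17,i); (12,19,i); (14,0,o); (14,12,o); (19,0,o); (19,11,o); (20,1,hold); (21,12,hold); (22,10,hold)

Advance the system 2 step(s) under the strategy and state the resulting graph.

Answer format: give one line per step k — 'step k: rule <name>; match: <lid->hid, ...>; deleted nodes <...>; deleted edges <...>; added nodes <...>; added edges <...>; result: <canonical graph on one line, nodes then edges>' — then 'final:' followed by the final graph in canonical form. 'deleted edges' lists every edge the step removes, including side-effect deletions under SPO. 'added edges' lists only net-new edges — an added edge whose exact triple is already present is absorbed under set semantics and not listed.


step 1: rule r1; match: 0->14, 1->1, 2->0, 3->12, 4->20; deleted nodes 20; deleted edges (20,1,hold); added nodes 23, 24; added edges (23,0,hold); (24,12,hold); result: nodes: 0:s, 1:s, 10:s, 11:s, 12:s, 14:q1, 17:q2, 19:q3, 21:dot, 22:dot, 23:dot, 24:dot edges: (0,17,i); (1,14,i); (10,17,i); (12,19,i); (14,0,o); (14,12,o); (19,0,o); (19,11,o); (21,12,hold); (22,10,hold); (23,0,hold); (24,12,hold)
step 2: rule r2; match: 0->17, 1->0, 2->10, 3->23, 4->22; deleted nodes 22, 23; deleted edges (22,10,hold); (23,0,hold); added nodes (none); added edges (none); result: nodes: 0:s, 1:s, 10:s, 11:s, 12:s, 14:q1, 17:q2, 19:q3, 21:dot, 24:dot edges: (0,17,i); (1,14,i); (10,17,i); (12,19,i); (14,0,o); (14,12,o); (19,0,o); (19,11,o); (21,12,hold); (24,12,hold)
final:
nodes: 0:s, 1:s, 10:s, 11:s, 12:s, 14:q1, 17:q2, 19:q3, 21:dot, 24:dot
edges: (0,17,i); (1,14,i); (10,17,i); (12,19,i); (14,0,o); (14,12,o); (19,0,o); (19,11,o); (21,12,hold); (24,12,hold)


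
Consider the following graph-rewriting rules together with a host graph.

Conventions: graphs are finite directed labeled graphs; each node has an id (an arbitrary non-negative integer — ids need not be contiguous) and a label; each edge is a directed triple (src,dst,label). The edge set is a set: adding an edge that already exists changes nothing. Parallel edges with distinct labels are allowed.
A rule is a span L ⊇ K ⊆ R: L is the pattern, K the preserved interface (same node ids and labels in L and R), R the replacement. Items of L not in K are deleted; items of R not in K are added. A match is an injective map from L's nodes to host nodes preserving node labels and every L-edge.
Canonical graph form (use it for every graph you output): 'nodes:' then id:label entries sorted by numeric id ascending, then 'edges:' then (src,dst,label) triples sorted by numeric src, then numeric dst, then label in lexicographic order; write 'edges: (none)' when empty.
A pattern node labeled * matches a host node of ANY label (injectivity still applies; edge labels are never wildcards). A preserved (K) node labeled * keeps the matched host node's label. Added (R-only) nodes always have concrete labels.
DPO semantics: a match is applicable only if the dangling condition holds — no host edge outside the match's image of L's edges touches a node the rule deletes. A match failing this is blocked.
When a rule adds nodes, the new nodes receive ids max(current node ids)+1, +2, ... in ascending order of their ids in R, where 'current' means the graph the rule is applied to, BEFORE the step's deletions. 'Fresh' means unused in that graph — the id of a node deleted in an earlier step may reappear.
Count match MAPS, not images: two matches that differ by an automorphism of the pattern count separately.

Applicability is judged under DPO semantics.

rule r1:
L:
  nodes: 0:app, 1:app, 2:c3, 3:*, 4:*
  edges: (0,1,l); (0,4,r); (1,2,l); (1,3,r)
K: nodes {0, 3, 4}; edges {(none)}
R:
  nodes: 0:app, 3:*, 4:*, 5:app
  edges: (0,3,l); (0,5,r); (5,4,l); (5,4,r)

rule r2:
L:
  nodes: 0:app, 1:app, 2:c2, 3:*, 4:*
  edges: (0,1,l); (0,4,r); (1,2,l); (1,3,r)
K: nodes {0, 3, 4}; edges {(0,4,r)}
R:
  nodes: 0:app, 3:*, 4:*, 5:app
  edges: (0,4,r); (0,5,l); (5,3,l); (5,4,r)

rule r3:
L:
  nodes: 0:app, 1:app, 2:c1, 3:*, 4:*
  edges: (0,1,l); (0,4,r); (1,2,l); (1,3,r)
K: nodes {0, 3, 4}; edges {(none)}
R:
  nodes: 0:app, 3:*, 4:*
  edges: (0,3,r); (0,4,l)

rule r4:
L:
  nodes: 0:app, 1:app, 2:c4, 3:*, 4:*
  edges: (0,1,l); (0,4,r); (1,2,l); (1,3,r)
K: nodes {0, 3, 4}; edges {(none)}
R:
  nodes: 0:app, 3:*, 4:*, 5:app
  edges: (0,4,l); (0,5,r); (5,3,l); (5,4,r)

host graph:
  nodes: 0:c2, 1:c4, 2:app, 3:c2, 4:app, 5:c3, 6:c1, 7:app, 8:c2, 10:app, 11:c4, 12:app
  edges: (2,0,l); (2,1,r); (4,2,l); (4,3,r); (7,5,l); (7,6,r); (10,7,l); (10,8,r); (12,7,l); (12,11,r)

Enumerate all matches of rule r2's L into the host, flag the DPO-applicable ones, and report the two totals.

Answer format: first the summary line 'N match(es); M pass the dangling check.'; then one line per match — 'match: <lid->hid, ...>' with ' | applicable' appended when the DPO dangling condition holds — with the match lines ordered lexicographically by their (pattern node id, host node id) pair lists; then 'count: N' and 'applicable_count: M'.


1 match(es); 1 pass the dangling check.
match: 0->4, 1->2, 2->0, 3->1, 4->3 | applicable
count: 1
applicable_count: 1


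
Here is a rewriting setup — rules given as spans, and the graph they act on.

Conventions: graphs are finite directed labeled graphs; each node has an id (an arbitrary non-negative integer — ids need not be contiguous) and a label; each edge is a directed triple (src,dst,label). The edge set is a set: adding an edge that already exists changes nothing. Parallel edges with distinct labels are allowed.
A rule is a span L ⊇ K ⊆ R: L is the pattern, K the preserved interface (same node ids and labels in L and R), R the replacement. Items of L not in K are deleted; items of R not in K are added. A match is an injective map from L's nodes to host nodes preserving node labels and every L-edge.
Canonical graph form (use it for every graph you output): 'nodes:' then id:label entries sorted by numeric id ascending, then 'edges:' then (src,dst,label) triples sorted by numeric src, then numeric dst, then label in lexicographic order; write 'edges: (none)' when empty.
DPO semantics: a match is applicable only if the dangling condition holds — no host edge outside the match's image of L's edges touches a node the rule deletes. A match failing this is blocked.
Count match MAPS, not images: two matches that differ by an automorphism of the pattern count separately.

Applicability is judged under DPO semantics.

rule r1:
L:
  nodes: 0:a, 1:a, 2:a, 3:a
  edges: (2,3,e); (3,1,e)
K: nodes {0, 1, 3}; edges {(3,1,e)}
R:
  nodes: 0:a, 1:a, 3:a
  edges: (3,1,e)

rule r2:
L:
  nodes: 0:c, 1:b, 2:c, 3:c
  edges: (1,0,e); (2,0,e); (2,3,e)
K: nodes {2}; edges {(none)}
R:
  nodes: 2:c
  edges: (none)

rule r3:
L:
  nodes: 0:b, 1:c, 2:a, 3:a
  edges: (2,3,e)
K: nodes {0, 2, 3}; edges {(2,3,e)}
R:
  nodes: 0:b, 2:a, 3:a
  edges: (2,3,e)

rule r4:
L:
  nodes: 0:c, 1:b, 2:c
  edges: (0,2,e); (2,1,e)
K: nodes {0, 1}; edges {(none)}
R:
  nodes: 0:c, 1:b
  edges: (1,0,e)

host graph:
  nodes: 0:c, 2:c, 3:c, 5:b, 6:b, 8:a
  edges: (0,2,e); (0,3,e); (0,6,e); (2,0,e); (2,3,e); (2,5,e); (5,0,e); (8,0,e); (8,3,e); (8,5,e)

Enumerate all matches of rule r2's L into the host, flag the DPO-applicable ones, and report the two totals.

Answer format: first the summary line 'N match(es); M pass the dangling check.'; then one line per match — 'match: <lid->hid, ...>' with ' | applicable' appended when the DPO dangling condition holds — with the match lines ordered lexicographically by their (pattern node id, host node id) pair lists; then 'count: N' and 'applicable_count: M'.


1 match(es); 0 pass the dangling check.
match: 0->0, 1->5, 2->2, 3->3
count: 1
applicable_count: 0


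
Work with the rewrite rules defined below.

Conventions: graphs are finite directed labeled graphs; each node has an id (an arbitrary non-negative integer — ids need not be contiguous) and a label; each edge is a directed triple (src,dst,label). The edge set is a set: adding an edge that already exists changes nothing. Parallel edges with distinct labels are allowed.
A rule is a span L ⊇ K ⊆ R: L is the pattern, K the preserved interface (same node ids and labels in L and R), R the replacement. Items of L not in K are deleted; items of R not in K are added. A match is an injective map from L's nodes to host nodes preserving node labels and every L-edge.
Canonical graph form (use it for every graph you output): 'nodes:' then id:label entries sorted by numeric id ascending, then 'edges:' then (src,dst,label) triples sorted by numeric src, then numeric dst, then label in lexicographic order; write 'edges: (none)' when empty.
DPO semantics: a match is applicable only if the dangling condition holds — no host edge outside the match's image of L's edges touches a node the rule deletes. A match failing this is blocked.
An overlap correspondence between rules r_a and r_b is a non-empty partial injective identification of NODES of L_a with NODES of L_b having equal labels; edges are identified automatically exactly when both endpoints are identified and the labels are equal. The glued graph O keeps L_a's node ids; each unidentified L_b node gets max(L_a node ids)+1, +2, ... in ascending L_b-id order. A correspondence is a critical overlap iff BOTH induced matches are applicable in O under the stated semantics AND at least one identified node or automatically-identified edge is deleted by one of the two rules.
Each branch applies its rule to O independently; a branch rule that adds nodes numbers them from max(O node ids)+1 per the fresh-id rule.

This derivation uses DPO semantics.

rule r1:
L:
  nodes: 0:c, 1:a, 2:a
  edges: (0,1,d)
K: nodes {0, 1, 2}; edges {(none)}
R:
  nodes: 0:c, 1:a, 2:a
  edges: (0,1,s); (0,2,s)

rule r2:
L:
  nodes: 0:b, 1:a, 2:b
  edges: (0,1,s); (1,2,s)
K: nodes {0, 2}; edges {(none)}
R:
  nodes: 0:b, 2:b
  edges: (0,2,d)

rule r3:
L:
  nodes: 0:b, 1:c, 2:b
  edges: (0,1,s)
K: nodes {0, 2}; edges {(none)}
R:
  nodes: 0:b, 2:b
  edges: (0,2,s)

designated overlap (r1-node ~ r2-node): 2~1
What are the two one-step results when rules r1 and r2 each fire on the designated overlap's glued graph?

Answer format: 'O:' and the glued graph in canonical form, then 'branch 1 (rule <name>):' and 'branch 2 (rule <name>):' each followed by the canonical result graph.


O:
nodes: 0:c, 1:a, 2:a, 3:b, 4:b
edges: (0,1,d); (2,4,s); (3,2,s)
branch 1 (rule r1):
nodes: 0:c, 1:a, 2:a, 3:b, 4:b
edges: (0,1,s); (0,2,s); (2,4,s); (3,2,s)
branch 2 (rule r2):
nodes: 0:c, 1:a, 3:b, 4:b
edges: (0,1,d); (3,4,d)


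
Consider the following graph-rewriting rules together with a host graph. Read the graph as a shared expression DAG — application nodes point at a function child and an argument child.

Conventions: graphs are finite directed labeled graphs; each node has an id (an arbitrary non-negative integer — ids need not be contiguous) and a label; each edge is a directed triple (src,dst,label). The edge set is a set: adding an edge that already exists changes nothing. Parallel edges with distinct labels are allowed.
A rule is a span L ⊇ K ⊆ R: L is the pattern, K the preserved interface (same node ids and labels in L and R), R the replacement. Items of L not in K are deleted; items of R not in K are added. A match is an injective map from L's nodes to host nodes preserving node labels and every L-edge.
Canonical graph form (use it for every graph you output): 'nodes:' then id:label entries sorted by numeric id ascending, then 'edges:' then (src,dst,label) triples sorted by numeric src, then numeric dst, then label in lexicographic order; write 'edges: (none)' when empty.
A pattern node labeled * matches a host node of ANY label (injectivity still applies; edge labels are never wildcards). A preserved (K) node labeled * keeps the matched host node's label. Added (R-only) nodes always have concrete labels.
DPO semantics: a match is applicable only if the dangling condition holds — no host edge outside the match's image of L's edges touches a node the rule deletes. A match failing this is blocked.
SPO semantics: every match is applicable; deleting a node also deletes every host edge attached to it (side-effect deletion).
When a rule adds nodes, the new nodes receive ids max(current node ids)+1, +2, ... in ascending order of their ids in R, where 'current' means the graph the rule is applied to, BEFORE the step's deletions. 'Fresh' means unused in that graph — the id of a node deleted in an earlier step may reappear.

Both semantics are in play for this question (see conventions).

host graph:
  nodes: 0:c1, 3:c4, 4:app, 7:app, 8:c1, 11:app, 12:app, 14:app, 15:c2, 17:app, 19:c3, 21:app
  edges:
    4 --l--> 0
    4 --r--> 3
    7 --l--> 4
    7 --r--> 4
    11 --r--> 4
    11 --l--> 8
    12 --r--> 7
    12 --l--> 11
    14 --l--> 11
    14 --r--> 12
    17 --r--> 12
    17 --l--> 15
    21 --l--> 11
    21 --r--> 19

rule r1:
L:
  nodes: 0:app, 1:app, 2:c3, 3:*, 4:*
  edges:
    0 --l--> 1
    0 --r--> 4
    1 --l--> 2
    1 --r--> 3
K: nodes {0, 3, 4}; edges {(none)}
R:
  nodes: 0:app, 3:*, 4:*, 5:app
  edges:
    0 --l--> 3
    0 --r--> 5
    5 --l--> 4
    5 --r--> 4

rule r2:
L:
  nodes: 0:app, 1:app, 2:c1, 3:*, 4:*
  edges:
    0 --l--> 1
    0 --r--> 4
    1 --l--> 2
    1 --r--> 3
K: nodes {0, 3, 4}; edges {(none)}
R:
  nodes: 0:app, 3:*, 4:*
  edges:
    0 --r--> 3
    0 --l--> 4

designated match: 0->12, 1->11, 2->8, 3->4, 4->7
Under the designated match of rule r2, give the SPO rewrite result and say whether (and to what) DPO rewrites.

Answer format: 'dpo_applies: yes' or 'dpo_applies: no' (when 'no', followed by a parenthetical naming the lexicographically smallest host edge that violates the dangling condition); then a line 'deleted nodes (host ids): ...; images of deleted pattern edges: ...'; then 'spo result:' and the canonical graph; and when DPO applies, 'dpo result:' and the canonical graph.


dpo_applies: no
(the rule deletes node 11, which keeps host edge (14,11,l) outside the match image — the dangling condition fails, DPO blocks; SPO proceeds and side-deletes such edges)
deleted nodes (host ids): 8, 11; images of deleted pattern edges: (11,4,r); (11,8,l); (12,7,r); (12,11,l)
spo result:
nodes: 0:c1, 3:c4, 4:app, 7:app, 12:app, 14:app, 15:c2, 17:app, 19:c3, 21:app
edges: (4,0,l); (4,3,r); (7,4,l); (7,4,r); (12,4,r); (12,7,l); (14,12,r); (17,12,r); (17,15,l); (21,19,r)


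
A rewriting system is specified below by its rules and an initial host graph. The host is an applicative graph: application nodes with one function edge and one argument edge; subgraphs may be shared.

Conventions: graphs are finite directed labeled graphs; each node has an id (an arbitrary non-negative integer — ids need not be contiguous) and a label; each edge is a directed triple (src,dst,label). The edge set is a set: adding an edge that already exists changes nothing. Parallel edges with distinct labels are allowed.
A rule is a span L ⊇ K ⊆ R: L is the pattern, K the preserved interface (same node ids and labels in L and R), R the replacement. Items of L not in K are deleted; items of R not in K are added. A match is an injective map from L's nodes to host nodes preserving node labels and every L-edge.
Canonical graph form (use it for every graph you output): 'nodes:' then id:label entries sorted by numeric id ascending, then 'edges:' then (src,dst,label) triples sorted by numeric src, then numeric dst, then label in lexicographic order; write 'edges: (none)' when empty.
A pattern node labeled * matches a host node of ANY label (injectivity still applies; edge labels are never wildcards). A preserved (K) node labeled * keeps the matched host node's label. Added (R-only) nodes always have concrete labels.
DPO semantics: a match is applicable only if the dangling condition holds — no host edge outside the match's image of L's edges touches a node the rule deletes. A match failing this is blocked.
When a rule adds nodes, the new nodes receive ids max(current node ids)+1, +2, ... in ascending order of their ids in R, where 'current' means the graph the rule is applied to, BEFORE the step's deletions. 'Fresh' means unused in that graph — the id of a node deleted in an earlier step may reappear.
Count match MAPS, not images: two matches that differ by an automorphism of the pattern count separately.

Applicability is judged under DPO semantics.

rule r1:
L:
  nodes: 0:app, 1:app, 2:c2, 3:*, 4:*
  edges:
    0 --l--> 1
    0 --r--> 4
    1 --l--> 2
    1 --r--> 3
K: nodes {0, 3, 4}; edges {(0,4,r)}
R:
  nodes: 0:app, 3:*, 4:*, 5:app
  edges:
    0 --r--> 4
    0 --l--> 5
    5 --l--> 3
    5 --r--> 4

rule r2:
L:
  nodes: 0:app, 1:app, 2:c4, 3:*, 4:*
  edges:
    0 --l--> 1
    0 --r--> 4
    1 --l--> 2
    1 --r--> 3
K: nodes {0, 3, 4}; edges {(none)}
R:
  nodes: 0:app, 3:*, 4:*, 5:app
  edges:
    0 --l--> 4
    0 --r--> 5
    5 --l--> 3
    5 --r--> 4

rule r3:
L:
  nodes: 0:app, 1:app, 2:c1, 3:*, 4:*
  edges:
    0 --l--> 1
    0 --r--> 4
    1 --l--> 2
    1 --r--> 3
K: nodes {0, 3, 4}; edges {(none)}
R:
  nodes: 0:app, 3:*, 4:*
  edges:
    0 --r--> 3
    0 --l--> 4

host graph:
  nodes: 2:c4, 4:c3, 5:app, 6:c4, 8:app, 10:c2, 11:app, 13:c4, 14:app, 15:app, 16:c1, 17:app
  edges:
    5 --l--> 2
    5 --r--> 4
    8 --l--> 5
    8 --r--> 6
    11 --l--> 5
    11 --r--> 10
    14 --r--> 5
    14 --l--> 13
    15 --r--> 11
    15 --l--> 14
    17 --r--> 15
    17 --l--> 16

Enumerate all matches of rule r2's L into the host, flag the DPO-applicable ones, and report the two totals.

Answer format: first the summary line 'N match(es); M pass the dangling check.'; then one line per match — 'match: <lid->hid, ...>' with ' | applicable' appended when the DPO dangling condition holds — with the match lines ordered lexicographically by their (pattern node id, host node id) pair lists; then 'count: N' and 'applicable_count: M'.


3 match(es); 1 pass the dangling check.
match: 0->8, 1->5, 2->2, 3->4, 4->6
match: 0->11, 1->5, 2->2, 3->4, 4->10
match: 0->15, 1->14, 2->13, 3->5, 4->11 | applicable
count: 3
applicable_count: 1


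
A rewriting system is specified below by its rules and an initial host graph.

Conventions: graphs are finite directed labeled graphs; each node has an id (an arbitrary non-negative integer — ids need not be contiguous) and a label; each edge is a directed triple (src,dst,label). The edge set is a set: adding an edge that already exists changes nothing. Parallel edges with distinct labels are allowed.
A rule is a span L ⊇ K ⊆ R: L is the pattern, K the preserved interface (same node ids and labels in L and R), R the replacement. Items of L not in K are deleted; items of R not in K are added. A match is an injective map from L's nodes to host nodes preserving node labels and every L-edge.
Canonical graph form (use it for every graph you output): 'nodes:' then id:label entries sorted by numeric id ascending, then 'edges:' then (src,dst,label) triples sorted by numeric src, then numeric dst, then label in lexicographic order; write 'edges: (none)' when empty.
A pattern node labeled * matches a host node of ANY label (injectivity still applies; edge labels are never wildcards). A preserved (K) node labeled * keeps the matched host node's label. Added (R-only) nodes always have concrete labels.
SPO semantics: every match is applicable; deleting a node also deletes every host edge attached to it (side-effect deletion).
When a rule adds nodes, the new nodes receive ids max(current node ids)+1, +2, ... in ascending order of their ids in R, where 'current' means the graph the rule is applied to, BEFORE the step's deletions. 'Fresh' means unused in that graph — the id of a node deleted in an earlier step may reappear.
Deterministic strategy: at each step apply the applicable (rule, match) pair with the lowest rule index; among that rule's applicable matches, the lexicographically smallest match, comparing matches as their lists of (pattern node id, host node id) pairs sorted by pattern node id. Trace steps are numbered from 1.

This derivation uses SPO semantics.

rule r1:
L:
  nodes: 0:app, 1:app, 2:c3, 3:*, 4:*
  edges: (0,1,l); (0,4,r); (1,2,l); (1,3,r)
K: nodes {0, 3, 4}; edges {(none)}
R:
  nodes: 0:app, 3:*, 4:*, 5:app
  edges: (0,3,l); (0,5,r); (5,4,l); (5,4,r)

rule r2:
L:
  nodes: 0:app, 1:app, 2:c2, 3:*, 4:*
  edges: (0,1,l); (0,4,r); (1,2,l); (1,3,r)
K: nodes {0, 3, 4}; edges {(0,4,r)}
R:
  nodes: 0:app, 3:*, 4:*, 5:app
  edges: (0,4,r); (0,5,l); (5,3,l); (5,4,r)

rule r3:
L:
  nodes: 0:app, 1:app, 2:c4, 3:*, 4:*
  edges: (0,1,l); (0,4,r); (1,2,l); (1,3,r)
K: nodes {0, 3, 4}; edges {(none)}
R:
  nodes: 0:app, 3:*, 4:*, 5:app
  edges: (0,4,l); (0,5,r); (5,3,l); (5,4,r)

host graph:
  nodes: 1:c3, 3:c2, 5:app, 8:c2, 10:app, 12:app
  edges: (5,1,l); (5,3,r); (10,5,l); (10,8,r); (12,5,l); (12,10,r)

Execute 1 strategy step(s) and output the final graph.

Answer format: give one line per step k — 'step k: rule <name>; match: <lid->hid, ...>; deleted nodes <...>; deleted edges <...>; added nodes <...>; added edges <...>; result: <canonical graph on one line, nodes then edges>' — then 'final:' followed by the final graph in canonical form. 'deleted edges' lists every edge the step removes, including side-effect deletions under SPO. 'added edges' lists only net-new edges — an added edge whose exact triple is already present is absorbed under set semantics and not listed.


step 1: rule r1; match: 0->10, 1->5, 2->1, 3->3, 4->8; deleted nodes 1, 5; deleted edges (5,1,l); (5,3,r); (10,5,l); (10,8,r); (12,5,l); added nodes 13; added edges (10,3,l); (10,13,r); (13,8,l); (13,8,r); result: nodes: 3:c2, 8:c2, 10:app, 12:app, 13:app edges: (10,3,l); (10,13,r); (12,10,r); (13,8,l); (13,8,r)
final:
nodes: 3:c2, 8:c2, 10:app, 12:app, 13:app
edges: (10,3,l); (10,13,r); (12,10,r); (13,8,l); (13,8,r)


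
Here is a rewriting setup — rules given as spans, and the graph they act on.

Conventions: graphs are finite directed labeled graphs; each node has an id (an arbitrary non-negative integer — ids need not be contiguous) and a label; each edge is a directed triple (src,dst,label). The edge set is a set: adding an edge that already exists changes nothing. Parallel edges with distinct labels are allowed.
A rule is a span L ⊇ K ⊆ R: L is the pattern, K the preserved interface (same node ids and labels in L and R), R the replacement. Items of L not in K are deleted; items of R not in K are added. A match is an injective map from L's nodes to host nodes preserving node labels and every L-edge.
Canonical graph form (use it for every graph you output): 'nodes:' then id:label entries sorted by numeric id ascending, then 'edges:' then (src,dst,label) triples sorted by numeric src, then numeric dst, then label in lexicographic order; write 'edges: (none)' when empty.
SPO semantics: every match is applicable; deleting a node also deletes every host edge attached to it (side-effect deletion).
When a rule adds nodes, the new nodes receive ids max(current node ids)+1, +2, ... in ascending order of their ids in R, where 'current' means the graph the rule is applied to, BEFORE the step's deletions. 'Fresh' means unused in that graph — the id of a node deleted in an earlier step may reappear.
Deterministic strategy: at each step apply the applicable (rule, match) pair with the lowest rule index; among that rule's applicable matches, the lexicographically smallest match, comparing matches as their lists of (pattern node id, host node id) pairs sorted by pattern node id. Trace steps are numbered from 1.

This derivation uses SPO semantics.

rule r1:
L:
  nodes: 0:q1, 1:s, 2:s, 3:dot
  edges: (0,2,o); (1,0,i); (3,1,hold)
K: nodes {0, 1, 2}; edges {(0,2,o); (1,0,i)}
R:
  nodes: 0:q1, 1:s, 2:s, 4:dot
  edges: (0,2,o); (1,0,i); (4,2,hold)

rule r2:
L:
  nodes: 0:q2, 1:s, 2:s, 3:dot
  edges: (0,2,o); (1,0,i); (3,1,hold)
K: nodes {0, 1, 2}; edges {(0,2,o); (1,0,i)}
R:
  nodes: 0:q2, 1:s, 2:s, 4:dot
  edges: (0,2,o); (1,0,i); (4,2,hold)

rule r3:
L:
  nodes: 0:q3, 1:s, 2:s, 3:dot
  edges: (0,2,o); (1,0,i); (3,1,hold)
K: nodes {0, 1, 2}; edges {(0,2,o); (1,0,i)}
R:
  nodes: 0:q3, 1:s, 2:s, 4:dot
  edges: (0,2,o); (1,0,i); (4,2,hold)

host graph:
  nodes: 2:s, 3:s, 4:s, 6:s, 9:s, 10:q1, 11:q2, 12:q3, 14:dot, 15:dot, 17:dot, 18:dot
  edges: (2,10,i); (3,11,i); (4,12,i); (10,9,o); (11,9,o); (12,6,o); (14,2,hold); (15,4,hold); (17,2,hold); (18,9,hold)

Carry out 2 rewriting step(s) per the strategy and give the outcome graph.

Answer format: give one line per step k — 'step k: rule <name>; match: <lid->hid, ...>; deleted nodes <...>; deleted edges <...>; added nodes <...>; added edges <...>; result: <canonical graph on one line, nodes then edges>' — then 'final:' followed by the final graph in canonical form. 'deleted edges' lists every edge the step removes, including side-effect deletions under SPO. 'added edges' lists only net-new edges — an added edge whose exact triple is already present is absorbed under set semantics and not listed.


step 1: rule r1; match: 0->10, 1->2, 2->9, 3->14; deleted nodes 14; deleted edges (14,2,hold); added nodes 19; added edges (19,9,hold); result: nodes: 2:s, 3:s, 4:s, 6:s, 9:s, 10:q1, 11:q2, 12:q3, 15:dot, 17:dot, 18:dot, 19:dot edges: (2,10,i); (3,11,i); (4,12,i); (10,9,o); (11,9,o); (12,6,o); (15,4,hold); (17,2,hold); (18,9,hold); (19,9,hold)
step 2: rule r1; match: 0->10, 1->2, 2->9, 3->17; deleted nodes 17; deleted edges (17,2,hold); added nodes 20; added edges (20,9,hold); result: nodes: 2:s, 3:s, 4:s, 6:s, 9:s, 10:q1, 11:q2, 12:q3, 15:dot, 18:dot, 19:dot, 20:dot edges: (2,10,i); (3,11,i); (4,12,i); (10,9,o); (11,9,o); (12,6,o); (15,4,hold); (18,9,hold); (19,9,hold); (20,9,hold)
final:
nodes: 2:s, 3:s, 4:s, 6:s, 9:s, 10:q1, 11:q2, 12:q3, 15:dot, 18:dot, 19:dot, 20:dot
edges: (2,10,i); (3,11,i); (4,12,i); (10,9,o); (11,9,o); (12,6,o); (15,4,hold); (18,9,hold); (19,9,hold); (20,9,hold)


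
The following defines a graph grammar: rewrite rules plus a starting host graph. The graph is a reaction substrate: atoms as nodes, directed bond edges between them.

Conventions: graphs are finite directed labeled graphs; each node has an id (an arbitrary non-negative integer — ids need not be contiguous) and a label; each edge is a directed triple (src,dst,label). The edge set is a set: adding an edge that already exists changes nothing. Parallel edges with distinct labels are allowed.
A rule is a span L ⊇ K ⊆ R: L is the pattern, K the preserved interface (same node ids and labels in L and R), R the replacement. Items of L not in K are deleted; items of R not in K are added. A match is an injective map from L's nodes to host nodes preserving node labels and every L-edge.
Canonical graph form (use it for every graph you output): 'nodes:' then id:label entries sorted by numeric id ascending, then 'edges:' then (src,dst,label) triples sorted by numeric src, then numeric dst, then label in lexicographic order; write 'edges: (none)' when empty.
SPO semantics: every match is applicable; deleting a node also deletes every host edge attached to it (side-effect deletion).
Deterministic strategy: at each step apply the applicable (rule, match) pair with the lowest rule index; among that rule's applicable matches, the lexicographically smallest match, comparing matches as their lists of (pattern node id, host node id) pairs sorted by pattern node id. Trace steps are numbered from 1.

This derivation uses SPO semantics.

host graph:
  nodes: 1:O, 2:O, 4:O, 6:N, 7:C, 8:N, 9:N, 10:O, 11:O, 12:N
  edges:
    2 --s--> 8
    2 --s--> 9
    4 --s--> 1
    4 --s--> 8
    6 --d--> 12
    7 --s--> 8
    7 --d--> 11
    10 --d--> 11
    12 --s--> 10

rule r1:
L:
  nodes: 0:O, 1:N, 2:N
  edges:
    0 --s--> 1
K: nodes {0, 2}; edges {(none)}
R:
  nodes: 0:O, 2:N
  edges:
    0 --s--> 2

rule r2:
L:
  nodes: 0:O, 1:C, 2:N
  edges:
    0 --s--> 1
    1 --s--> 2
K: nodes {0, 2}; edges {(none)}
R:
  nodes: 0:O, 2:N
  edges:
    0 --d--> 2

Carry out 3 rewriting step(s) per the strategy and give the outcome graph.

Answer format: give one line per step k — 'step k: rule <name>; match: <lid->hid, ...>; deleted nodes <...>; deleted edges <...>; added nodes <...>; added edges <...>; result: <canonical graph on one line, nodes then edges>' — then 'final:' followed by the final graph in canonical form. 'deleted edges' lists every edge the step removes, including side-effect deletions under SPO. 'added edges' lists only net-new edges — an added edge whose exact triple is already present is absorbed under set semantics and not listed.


step 1: rule r1; match: 0->2, 1->8, 2->6; deleted nodes 8; deleted edges (2,8,s); (4,8,s); (7,8,s); added nodes (none); added edges (2,6,s); result: nodes: 1:O, 2:O, 4:O, 6:N, 7:C, 9:N, 10:O, 11:O, 12:N edges: (2,6,s); (2,9,s); (4,1,s); (6,12,d); (7,11,d); (10,11,d); (12,10,s)
step 2: rule r1; match: 0->2, 1->6, 2->9; deleted nodes 6; deleted edges (2,6,s); (6,12,d); added nodes (none); added edges (none); result: nodes: 1:O, 2:O, 4:O, 7:C, 9:N, 10:O, 11:O, 12:N edges: (2,9,s); (4,1,s); (7,11,d); (10,11,d); (12,10,s)
step 3: rule r1; match: 0->2, 1->9, 2->12; deleted nodes 9; deleted edges (2,9,s); added nodes (none); added edges (2,12,s); result: nodes: 1:O, 2:O, 4:O, 7:C, 10:O, 11:O, 12:N edges: (2,12,s); (4,1,s); (7,11,d); (10,11,d); (12,10,s)
final:
nodes: 1:O, 2:O, 4:O, 7:C, 10:O, 11:O, 12:N
edges: (2,12,s); (4,1,s); (7,11,d); (10,11,d); (12,10,s)


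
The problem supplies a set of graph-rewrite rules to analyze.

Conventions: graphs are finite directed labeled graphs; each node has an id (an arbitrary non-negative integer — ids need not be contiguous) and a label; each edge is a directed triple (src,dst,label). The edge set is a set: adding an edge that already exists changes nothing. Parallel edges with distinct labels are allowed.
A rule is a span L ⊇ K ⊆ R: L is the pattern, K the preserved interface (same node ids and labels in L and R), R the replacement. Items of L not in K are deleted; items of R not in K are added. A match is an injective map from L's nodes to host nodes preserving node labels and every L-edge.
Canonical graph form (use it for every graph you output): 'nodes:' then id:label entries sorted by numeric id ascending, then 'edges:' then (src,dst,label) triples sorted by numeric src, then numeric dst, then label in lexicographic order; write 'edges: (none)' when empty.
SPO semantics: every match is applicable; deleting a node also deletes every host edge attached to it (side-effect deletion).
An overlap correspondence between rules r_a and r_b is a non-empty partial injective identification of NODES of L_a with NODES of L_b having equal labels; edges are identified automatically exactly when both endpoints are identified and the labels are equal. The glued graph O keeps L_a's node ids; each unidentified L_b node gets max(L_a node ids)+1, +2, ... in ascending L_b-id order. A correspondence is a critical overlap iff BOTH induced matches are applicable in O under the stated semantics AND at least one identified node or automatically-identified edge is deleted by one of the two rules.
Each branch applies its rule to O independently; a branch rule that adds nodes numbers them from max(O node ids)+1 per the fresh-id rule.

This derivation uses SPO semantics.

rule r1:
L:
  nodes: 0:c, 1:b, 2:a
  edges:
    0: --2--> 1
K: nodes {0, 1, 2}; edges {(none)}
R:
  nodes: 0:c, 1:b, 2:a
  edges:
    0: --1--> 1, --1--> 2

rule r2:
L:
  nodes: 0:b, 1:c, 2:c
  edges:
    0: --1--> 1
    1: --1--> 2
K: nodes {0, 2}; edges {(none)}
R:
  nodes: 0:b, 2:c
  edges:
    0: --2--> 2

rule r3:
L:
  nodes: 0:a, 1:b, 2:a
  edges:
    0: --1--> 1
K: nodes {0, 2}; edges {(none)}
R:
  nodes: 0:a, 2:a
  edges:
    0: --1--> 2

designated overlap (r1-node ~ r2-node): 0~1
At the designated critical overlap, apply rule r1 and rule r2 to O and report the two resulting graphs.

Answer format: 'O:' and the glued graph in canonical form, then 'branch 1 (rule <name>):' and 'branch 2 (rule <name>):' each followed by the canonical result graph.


O:
nodes: 0:c, 1:b, 2:a, 3:b, 4:c
edges: (0,1,2); (0,4,1); (3,0,1)
branch 1 (rule r1):
nodes: 0:c, 1:b, 2:a, 3:b, 4:c
edges: (0,1,1); (0,2,1); (0,4,1); (3,0,1)
branch 2 (rule r2):
nodes: 1:b, 2:a, 3:b, 4:c
edges: (3,4,2)


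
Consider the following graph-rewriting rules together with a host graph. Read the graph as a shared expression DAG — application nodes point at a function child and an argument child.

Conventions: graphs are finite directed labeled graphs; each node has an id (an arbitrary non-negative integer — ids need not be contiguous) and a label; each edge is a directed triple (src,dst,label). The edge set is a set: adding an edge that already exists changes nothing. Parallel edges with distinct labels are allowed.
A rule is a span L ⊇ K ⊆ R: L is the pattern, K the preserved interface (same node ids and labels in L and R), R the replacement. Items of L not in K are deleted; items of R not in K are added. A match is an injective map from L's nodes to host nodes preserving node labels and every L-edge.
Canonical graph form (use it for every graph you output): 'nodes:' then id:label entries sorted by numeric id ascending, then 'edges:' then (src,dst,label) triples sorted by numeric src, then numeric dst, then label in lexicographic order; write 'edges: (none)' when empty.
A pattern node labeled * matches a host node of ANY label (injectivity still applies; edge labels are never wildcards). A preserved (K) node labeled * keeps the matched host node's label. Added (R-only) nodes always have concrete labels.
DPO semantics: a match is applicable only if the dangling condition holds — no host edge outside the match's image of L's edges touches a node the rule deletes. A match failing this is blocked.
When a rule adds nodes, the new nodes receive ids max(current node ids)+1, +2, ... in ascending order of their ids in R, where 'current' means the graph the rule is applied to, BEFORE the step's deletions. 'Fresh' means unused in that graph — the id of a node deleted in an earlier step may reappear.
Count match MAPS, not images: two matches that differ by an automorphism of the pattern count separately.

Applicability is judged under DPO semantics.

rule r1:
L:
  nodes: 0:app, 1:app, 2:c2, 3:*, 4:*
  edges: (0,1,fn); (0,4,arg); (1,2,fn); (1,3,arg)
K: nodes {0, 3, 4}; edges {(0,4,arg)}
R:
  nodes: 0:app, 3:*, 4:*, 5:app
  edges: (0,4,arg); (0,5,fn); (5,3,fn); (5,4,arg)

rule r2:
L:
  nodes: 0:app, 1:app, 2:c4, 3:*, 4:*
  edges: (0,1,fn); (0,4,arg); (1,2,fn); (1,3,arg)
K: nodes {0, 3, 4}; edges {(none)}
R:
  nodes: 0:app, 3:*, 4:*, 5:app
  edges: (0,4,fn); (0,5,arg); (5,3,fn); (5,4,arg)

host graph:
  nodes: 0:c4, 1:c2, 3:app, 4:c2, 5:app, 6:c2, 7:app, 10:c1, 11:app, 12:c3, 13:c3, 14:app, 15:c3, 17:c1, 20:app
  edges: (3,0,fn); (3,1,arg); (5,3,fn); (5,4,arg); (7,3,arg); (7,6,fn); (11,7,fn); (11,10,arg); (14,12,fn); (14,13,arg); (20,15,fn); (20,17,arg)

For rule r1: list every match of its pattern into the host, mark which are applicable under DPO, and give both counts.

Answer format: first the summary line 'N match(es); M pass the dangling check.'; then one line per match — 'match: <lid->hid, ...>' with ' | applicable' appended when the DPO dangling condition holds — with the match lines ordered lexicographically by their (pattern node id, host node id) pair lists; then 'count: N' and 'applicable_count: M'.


1 match(es); 1 pass the dangling check.
match: 0->11, 1->7, 2->6, 3->3, 4->10 | applicable
count: 1
applicable_count: 1
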